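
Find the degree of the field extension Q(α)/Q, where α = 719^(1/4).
[Q(α):Q] = 4

α is a root of x^4 - 719. By Eisenstein's criterion at the prime p = 719 (which divides the constant term 719 but p^2 = 516961 does not, since 719 is squarefree), x^4 - 719 is irreducible over Q. Hence [Q(α):Q] = 4.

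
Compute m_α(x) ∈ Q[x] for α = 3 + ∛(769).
m_α(x) = x^3 - 9x^2 + 27x - 796

Set β = α - 3 = ∛(769), so β^3 = 769. Then (α - 3)^3 - 769 = 0, i.e. α is a root of g(x) = (x - 3)^3 - 769 = x^3 - 9x^2 + 27x - 796. Since g(x) = h(x - 3) where h(x) = x^3 - 769, and h is irreducible over Q (because 769 is not a perfect cube, so h has no rational root, and a monic cubic with no rational root is irreducible), g is also irreducible (irreducibility is preserved under the substitution x → x - 3). Hence m_α(x) = x^3 - 9x^2 + 27x - 796.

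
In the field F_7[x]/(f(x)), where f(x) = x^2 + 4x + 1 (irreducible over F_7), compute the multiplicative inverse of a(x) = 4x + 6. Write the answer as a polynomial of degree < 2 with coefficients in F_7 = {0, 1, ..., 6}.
a(x)^(-1) ≡ 2x + 5 (mod f(x))

Since f is irreducible over F_7, F_7[x]/(f) is a field and a(x) ≠ 0 has an inverse. Apply the extended Euclidean algorithm to f(x) and a(x) in F_7[x]: f(x) = (2x + 5)·a(x) + (6). The last nonzero remainder is the constant 6 = gcd(f, a) in F_7. Back-substituting through the division chain expresses 6 = s(x)·a(x) + t(x)·f(x) with s(x) ≡ 5x + 2 (mod f), so (5x + 2)·a(x) ≡ 6 (mod f). Multiplying by 6^(-1) ≡ 6 in F_7 gives a(x)^(-1) ≡ 6·(5x + 2) ≡ 2x + 5 (mod f). Check: (4x + 6)·(2x + 5) = x^2 + 4x + 2 ≡ 1 (mod x^2 + 4x + 1).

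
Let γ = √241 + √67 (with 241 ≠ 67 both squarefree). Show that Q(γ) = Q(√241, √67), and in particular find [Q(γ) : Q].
[Q(γ) : Q] = 4 (equivalently, Q(γ) = Q(√241, √67))

Obviously Q(γ) ⊆ Q(√241, √67), and [Q(√241, √67):Q] = 4 (since 241, 67 are distinct squarefree integers > 1 with 16147 not a perfect square). To show equality we compute the minimal polynomial of γ. From γ = √241 + √67: γ^2 = 241 + 2√(16147) + 67 = 308 + 2√(16147), so γ^2 - 308 = 2√(16147); squaring, (γ^2 - 308)^2 = 4·16147, i.e. γ^4 - 616γ^2 + 94864 - 64588 = 0, i.e. γ^4 - 616γ^2 + 30276 = 0. So γ is a root of x^4 - 616x^2 + 30276. This polynomial is irreducible over Q: it has no rational root (each ±√241 ± √67 is irrational), and any factorization into two quadratics over Q would force √(16147) ∈ Q (pairing opposite roots) or √241, √67 ∈ Q (other pairings), all impossible. Hence [Q(γ):Q] = 4 = [Q(√241, √67):Q], so Q(γ) = Q(√241, √67).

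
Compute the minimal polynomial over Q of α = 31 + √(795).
m_α(x) = x^2 - 62x + 166

From α - 31 = √(795), squaring gives (α - 31)^2 = 795, i.e. α^2 - 62α + 961 = 795, so α^2 - 62α + 166 = 0. The discriminant of x^2 - 62x + 166 is (-62)^2 - 4·(166) = 3844 - 664 = 3180, and 4·(795) is not a perfect square in Q since 795 is squarefree and ≠ 1. Hence x^2 - 62x + 166 is irreducible over Q and is the minimal polynomial of α.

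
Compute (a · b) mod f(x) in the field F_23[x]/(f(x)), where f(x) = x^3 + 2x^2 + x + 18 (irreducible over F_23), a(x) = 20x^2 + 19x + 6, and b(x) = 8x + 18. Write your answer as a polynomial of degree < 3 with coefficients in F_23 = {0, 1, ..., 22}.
a · b ≡ 8x^2 + 11 (mod f(x))

Multiply in F_23[x]: a(x)·b(x) = (20x^2 + 19x + 6)·(8x + 18) = 22x^3 + 6x^2 + 22x + 16. This has degree ≥ 3, so divide by f(x) over F_23: 22x^3 + 6x^2 + 22x + 16 = (22)·(x^3 + 2x^2 + x + 18) + (8x^2 + 11). Hence a·b ≡ 8x^2 + 11 (mod f). (F_23[x]/(f) is a field with 23^3 = 12167 elements since f is irreducible of degree 3.)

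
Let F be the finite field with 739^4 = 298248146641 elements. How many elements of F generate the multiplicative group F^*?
There are φ(298248146640) = 75495628800 primitive elements

F_q^* is cyclic of order q - 1 = 298248146640. A cyclic group of order m has exactly φ(m) generators. Here m = 298248146640 = 2^4 · 3^2 · 5 · 37 · 41 · 273061, so the number of primitive elements is φ(298248146640) = 75495628800.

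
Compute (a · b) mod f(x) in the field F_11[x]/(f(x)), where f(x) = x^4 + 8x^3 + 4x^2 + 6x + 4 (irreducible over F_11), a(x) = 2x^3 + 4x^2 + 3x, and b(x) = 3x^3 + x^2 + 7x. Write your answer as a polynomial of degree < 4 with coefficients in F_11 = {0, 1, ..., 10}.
a · b ≡ 10x^3 + 3x^2 + 4x (mod f(x))

Multiply in F_11[x]: a(x)·b(x) = (2x^3 + 4x^2 + 3x)·(3x^3 + x^2 + 7x) = 6x^6 + 3x^5 + 5x^4 + 9x^3 + 10x^2. This has degree ≥ 4, so divide by f(x) over F_11: 6x^6 + 3x^5 + 5x^4 + 9x^3 + 10x^2 = (6x^2 + 10x)·(x^4 + 8x^3 + 4x^2 + 6x + 4) + (10x^3 + 3x^2 + 4x). Hence a·b ≡ 10x^3 + 3x^2 + 4x (mod f). (F_11[x]/(f) is a field with 11^4 = 14641 elements since f is irreducible of degree 4.)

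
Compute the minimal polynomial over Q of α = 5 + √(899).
m_α(x) = x^2 - 10x - 874

From α - 5 = √(899), squaring gives (α - 5)^2 = 899, i.e. α^2 - 10α + 25 = 899, so α^2 - 10α - 874 = 0. The discriminant of x^2 - 10x - 874 is (-10)^2 - 4·(-874) = 100 + 3496 = 3596, and 4·(899) is not a perfect square in Q since 899 is squarefree and ≠ 1. Hence x^2 - 10x - 874 is irreducible over Q and is the minimal polynomial of α.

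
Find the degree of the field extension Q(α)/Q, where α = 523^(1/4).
[Q(α):Q] = 4

α is a root of x^4 - 523. By Eisenstein's criterion at the prime p = 523 (which divides the constant term 523 but p^2 = 273529 does not, since 523 is squarefree), x^4 - 523 is irreducible over Q. Hence [Q(α):Q] = 4.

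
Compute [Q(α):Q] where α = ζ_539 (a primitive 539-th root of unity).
[Q(α):Q] = 420

The minimal polynomial of ζ_539 over Q is the 539-th cyclotomic polynomial Φ_539(x), which is irreducible over Q and has degree φ(539) = 420. Hence [Q(α):Q] = φ(539) = 420.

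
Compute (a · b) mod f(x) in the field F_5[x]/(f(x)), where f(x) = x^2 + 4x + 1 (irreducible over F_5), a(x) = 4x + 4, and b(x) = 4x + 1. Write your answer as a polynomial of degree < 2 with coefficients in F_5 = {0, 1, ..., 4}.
a · b ≡ x + 3 (mod f(x))

Multiply in F_5[x]: a(x)·b(x) = (4x + 4)·(4x + 1) = x^2 + 4. This has degree ≥ 2, so divide by f(x) over F_5: x^2 + 4 = (1)·(x^2 + 4x + 1) + (x + 3). Hence a·b ≡ x + 3 (mod f). (F_5[x]/(f) is a field with 5^2 = 25 elements since f is irreducible of degree 2.)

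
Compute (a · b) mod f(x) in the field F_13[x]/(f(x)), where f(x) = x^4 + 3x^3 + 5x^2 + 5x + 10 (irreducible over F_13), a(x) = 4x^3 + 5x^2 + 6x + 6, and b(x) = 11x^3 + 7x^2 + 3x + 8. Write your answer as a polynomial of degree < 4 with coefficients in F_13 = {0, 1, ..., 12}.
a · b ≡ 8x^3 + 4x^2 + 5x + 12 (mod f(x))

Multiply in F_13[x]: a(x)·b(x) = (4x^3 + 5x^2 + 6x + 6)·(11x^3 + 7x^2 + 3x + 8) = 5x^6 + 5x^5 + 9x^4 + 12x^3 + 9x^2 + x + 9. This has degree ≥ 4, so divide by f(x) over F_13: 5x^6 + 5x^5 + 9x^4 + 12x^3 + 9x^2 + x + 9 = (5x^2 + 3x + 1)·(x^4 + 3x^3 + 5x^2 + 5x + 10) + (8x^3 + 4x^2 + 5x + 12). Hence a·b ≡ 8x^3 + 4x^2 + 5x + 12 (mod f). (F_13[x]/(f) is a field with 13^4 = 28561 elements since f is irreducible of degree 4.)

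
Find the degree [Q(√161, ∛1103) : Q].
[Q(√161, ∛1103) : Q] = 6

Let L = Q(√161, ∛1103). Since Q(√161) ⊂ L and [Q(√161):Q] = 2, the tower law gives 2 | [L:Q]. Likewise Q(∛1103) ⊂ L with [Q(∛1103):Q] = 3 (because 1103 is not a perfect cube), so 3 | [L:Q]. As gcd(2,3) = 1, [L:Q] is divisible by 6. Conversely L is generated over Q by √161 and ∛1103, so [L:Q] ≤ 2·3 = 6. Therefore [Q(√161, ∛1103) : Q] = 6.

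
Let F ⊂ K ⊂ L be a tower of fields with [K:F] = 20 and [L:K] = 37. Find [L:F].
[L:F] = 740

The tower law says that for any tower of field extensions F ⊂ K ⊂ L with finite degrees, [L:F] = [L:K] · [K:F]. Here this gives [L:F] = 37 · 20 = 740.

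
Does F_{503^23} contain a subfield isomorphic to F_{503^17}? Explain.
No: F_{503^17} is not a subfield of F_{503^23}

F_{p^m} embeds in F_{p^n} iff m | n. Here 17 ∤ 23 (since 23 = 1·17 + 6 with remainder 6 ≠ 0), so F_{503^17} is not a subfield of F_{503^23}. Equivalently: if it were, the tower law would give 17 = [F_{503^17}:F_503] dividing [F_{503^23}:F_503] = 23, contradiction.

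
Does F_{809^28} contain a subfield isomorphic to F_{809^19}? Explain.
No: F_{809^19} is not a subfield of F_{809^28}

F_{p^m} embeds in F_{p^n} iff m | n. Here 19 ∤ 28 (since 28 = 1·19 + 9 with remainder 9 ≠ 0), so F_{809^19} is not a subfield of F_{809^28}. Equivalently: if it were, the tower law would give 19 = [F_{809^19}:F_809] dividing [F_{809^28}:F_809] = 28, contradiction.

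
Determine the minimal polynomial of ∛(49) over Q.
m_α(x) = x^3 - 49

α satisfies α^3 = 49, so x^3 - 49 annihilates α. By the rational root test, a rational root p/q (in lowest terms) of x^3 - 49 would satisfy p^3 = 49 q^3, forcing q = 1 and p^3 = 49; but 49 is not a perfect cube, contradiction. A monic cubic over Q with no rational root is irreducible (any nontrivial factorization would include a linear factor). Hence x^3 - 49 is the minimal polynomial of α, and in particular [Q(α):Q] = 3.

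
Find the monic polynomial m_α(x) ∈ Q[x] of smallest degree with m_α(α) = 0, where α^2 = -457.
m_α(x) = x^2 + 457

α satisfies α^2 + 457 = 0, so x^2 + 457 annihilates α. Since d = -457 is squarefree and ≠ 1, it is not a perfect square in Q, so x^2 + 457 has no rational root and is therefore irreducible over Q (a degree-2 polynomial over a field is irreducible iff it has no root). Hence m_α(x) = x^2 + 457.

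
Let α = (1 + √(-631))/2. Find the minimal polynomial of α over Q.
m_α(x) = x^2 - x + 158

From 2α - 1 = √(-631), squaring gives (2α - 1)^2 = -631, i.e. 4α^2 - 4α + 1 = -631, so α^2 - α + (1 + 631)/4 = 0. Since -631 ≡ 1 (mod 4), (1 + 631)/4 = 158 ∈ Z. The polynomial x^2 - x + 158 has discriminant 1 - 4·(158) = -631, which is not a perfect square in Q (d = -631 is squarefree and ≠ 1), so x^2 - x + 158 is irreducible over Q. It is the minimal polynomial of α.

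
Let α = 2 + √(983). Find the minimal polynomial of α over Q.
m_α(x) = x^2 - 4x - 979

From α - 2 = √(983), squaring gives (α - 2)^2 = 983, i.e. α^2 - 4α + 4 = 983, so α^2 - 4α - 979 = 0. The discriminant of x^2 - 4x - 979 is (-4)^2 - 4·(-979) = 16 + 3916 = 3932, and 4·(983) is not a perfect square in Q since 983 is squarefree and ≠ 1. Hence x^2 - 4x - 979 is irreducible over Q and is the minimal polynomial of α.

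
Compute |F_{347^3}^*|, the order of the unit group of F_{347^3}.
|F_{347^3}^*| = 41781922

F_{347^3} has 347^3 = 41781923 elements; its multiplicative group consists of all nonzero elements, so |F_{347^3}^*| = 41781923 - 1 = 41781922. (It is cyclic since any finite subgroup of the multiplicative group of a field is cyclic.)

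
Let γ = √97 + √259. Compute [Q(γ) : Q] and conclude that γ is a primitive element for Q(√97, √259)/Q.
[Q(γ) : Q] = 4 (equivalently, Q(γ) = Q(√97, √259))

Obviously Q(γ) ⊆ Q(√97, √259), and [Q(√97, √259):Q] = 4 (since 97, 259 are distinct squarefree integers > 1 with 25123 not a perfect square). To show equality we compute the minimal polynomial of γ. From γ = √97 + √259: γ^2 = 97 + 2√(25123) + 259 = 356 + 2√(25123), so γ^2 - 356 = 2√(25123); squaring, (γ^2 - 356)^2 = 4·25123, i.e. γ^4 - 712γ^2 + 126736 - 100492 = 0, i.e. γ^4 - 712γ^2 + 26244 = 0. So γ is a root of x^4 - 712x^2 + 26244. This polynomial is irreducible over Q: it has no rational root (each ±√97 ± √259 is irrational), and any factorization into two quadratics over Q would force √(25123) ∈ Q (pairing opposite roots) or √97, √259 ∈ Q (other pairings), all impossible. Hence [Q(γ):Q] = 4 = [Q(√97, √259):Q], so Q(γ) = Q(√97, √259).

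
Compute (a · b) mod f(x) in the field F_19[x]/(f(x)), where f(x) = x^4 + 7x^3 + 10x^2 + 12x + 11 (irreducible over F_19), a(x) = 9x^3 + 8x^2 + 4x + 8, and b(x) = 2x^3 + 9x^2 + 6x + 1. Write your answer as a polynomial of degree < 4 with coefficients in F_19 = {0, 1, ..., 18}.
a · b ≡ 15x^3 + 14x^2 + 7x + 10 (mod f(x))

Multiply in F_19[x]: a(x)·b(x) = (9x^3 + 8x^2 + 4x + 8)·(2x^3 + 9x^2 + 6x + 1) = 18x^6 + 2x^5 + x^4 + 14x^3 + 9x^2 + 14x + 8. This has degree ≥ 4, so divide by f(x) over F_19: 18x^6 + 2x^5 + x^4 + 14x^3 + 9x^2 + 14x + 8 = (18x^2 + 9x + 5)·(x^4 + 7x^3 + 10x^2 + 12x + 11) + (15x^3 + 14x^2 + 7x + 10). Hence a·b ≡ 15x^3 + 14x^2 + 7x + 10 (mod f). (F_19[x]/(f) is a field with 19^4 = 130321 elements since f is irreducible of degree 4.)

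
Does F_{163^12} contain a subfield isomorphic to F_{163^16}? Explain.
No: F_{163^16} is not a subfield of F_{163^12}

F_{p^m} embeds in F_{p^n} iff m | n. Here 16 ∤ 12 (since 12 = 0·16 + 12 with remainder 12 ≠ 0), so F_{163^16} is not a subfield of F_{163^12}. Equivalently: if it were, the tower law would give 16 = [F_{163^16}:F_163] dividing [F_{163^12}:F_163] = 12, contradiction.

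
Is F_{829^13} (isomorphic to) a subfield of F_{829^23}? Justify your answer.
No: F_{829^13} is not a subfield of F_{829^23}

F_{p^m} embeds in F_{p^n} iff m | n. Here 13 ∤ 23 (since 23 = 1·13 + 10 with remainder 10 ≠ 0), so F_{829^13} is not a subfield of F_{829^23}. Equivalently: if it were, the tower law would give 13 = [F_{829^13}:F_829] dividing [F_{829^23}:F_829] = 23, contradiction.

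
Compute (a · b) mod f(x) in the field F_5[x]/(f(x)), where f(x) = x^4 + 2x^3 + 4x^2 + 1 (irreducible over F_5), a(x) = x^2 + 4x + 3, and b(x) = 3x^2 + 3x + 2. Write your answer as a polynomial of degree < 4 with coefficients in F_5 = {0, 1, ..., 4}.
a · b ≡ 4x^3 + x^2 + 2x + 3 (mod f(x))

Multiply in F_5[x]: a(x)·b(x) = (x^2 + 4x + 3)·(3x^2 + 3x + 2) = 3x^4 + 3x^2 + 2x + 1. This has degree ≥ 4, so divide by f(x) over F_5: 3x^4 + 3x^2 + 2x + 1 = (3)·(x^4 + 2x^3 + 4x^2 + 1) + (4x^3 + x^2 + 2x + 3). Hence a·b ≡ 4x^3 + x^2 + 2x + 3 (mod f). (F_5[x]/(f) is a field with 5^4 = 625 elements since f is irreducible of degree 4.)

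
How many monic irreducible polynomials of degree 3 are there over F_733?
There are 131277368 monic irreducible polynomials of degree 3 over F_733

Each element of F_{733^3} that lies in no proper subfield is a root of exactly one monic irreducible of degree 3 over F_733, and each such polynomial has 3 distinct roots in F_{733^3}. By Möbius inversion the count is N_733(3) = (1/3) Σ_{d|3} μ(3/d) · 733^d = (1/3)(μ(3)·733^1 + μ(1)·733^3) = 393832104/3 = 131277368.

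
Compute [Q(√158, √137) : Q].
[Q(√158, √137) : Q] = 4

[Q(√158):Q] = 2 (min poly x^2 - 158, irreducible since 158 is squarefree > 1). For the top step, suppose √137 ∈ Q(√158), say √137 = c + d√158 with c, d ∈ Q. Squaring: 137 = c^2 + 158d^2 + 2cd√158. Since √158 ∉ Q this forces 2cd = 0. If d = 0 then √137 = c ∈ Q, contradicting 137 squarefree > 1. If c = 0 then 137 = 158d^2, so 158·137 = (158d)^2 is a perfect square in Q — but 158·137 = 21646 is not a perfect square (since 158 and 137 are distinct squarefree integers). Contradiction. Hence √137 ∉ Q(√158), so x^2 - 137 stays irreducible over Q(√158) and [Q(√158, √137) : Q(√158)] = 2. By the tower law, [Q(√158, √137) : Q] = 2 · 2 = 4.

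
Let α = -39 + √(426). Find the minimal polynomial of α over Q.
m_α(x) = x^2 + 78x + 1095

From α + 39 = √(426), squaring gives (α + 39)^2 = 426, i.e. α^2 + 78α + 1521 = 426, so α^2 + 78α + 1095 = 0. The discriminant of x^2 + 78x + 1095 is (78)^2 - 4·(1095) = 6084 - 4380 = 1704, and 4·(426) is not a perfect square in Q since 426 is squarefree and ≠ 1. Hence x^2 + 78x + 1095 is irreducible over Q and is the minimal polynomial of α.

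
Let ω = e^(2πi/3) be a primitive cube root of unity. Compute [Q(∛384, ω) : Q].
[Q(∛384, ω) : Q] = 6

[Q(∛384):Q] = 3 (min poly x^3 - 384, irreducible since 384 is not a perfect cube). [Q(ω):Q] = 2 (min poly x^2 + x + 1). Since Q(∛384) ⊂ R and ω ∉ R, we have ω ∉ Q(∛384), so x^2 + x + 1 remains irreducible over Q(∛384) and [Q(∛384, ω) : Q(∛384)] = 2. By the tower law, [Q(∛384, ω) : Q] = 3 · 2 = 6. (In fact Q(∛384, ω) is the splitting field of x^3 - 384 over Q.)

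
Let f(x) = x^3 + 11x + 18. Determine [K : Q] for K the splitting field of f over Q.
[K : Q] = 6

By the rational root test, any rational root of the monic integer polynomial f(x) = x^3 + 11x + 18 must be an integer dividing the constant term 18, i.e. one of ±{1, 2, 3, 6, 9, 18}. Evaluating: f(1) = 30, f(-1) = 6, f(2) = 48, f(-2) = -12, f(3) = 78, f(-3) = -42, f(6) = 300, f(-6) = -264, f(9) = 846, f(-9) = -810, f(18) = 6048, f(-18) = -6012; none is 0, so f has no rational root and is therefore irreducible over Q (a cubic with no linear factor over a field is irreducible). For an irreducible cubic, the Galois group is A_3 or S_3 according as the discriminant disc(f) = -4a^3 - 27b^2 = -4·(11)^3 - 27·(18)^2 = -14072 is or is not a square in Q. Here disc(f) = -14072 is not a perfect square in Q, so the Galois group of f over Q is not contained in A_3 and must be all of S_3. The splitting field has degree |S_3| = 6 over Q, so [K : Q] = 6.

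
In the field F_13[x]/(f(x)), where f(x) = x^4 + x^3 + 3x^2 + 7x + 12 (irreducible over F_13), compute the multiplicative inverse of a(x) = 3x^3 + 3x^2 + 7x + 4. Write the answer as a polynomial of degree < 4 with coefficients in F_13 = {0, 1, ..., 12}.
a(x)^(-1) ≡ 8x^3 + 6x^2 + 12x + 5 (mod f(x))

Since f is irreducible over F_13, F_13[x]/(f) is a field and a(x) ≠ 0 has an inverse. Apply the extended Euclidean algorithm to f(x) and a(x) in F_13[x]: f(x) = (9x)·a(x) + (5x^2 + 10x + 12);  a(x) = (11x + 2)·(5x^2 + 10x + 12) + (11x + 6);  (5x^2 + 10x + 12) = (4x + 7)·(11x + 6) + (9). The last nonzero remainder is the constant 9 = gcd(f, a) in F_13. Back-substituting through the division chain expresses 9 = s(x)·a(x) + t(x)·f(x) with s(x) ≡ 7x^3 + 2x^2 + 4x + 6 (mod f), so (7x^3 + 2x^2 + 4x + 6)·a(x) ≡ 9 (mod f). Multiplying by 9^(-1) ≡ 3 in F_13 gives a(x)^(-1) ≡ 3·(7x^3 + 2x^2 + 4x + 6) ≡ 8x^3 + 6x^2 + 12x + 5 (mod f). Check: (3x^3 + 3x^2 + 7x + 4)·(8x^3 + 6x^2 + 12x + 5) = 11x^6 + 3x^5 + 6x^4 + 8x^3 + 6x^2 + 5x + 7 ≡ 1 (mod x^4 + x^3 + 3x^2 + 7x + 12).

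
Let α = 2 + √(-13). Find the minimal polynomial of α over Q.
m_α(x) = x^2 - 4x + 17

From α - 2 = √(-13), squaring gives (α - 2)^2 = -13, i.e. α^2 - 4α + 4 = -13, so α^2 - 4α + 17 = 0. The discriminant of x^2 - 4x + 17 is (-4)^2 - 4·(17) = 16 - 68 = -52, and 4·(-13) is not a perfect square in Q since -13 is squarefree and ≠ 1. Hence x^2 - 4x + 17 is irreducible over Q and is the minimal polynomial of α.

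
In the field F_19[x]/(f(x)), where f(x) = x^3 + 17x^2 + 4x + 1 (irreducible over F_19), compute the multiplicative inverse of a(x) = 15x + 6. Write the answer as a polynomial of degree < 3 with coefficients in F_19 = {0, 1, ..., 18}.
a(x)^(-1) ≡ 15x^2 + 2x + 6 (mod f(x))

Since f is irreducible over F_19, F_19[x]/(f) is a field and a(x) ≠ 0 has an inverse. Apply the extended Euclidean algorithm to f(x) and a(x) in F_19[x]: f(x) = (14x^2 + 12x + 17)·a(x) + (13). The last nonzero remainder is the constant 13 = gcd(f, a) in F_19. Back-substituting through the division chain expresses 13 = s(x)·a(x) + t(x)·f(x) with s(x) ≡ 5x^2 + 7x + 2 (mod f), so (5x^2 + 7x + 2)·a(x) ≡ 13 (mod f). Multiplying by 13^(-1) ≡ 3 in F_19 gives a(x)^(-1) ≡ 3·(5x^2 + 7x + 2) ≡ 15x^2 + 2x + 6 (mod f). Check: (15x + 6)·(15x^2 + 2x + 6) = 16x^3 + 6x^2 + 7x + 17 ≡ 1 (mod x^3 + 17x^2 + 4x + 1).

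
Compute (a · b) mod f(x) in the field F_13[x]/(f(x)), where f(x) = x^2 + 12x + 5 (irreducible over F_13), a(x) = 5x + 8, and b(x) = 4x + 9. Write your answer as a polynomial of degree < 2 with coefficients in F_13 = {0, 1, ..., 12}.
a · b ≡ 6x + 11 (mod f(x))

Multiply in F_13[x]: a(x)·b(x) = (5x + 8)·(4x + 9) = 7x^2 + 12x + 7. This has degree ≥ 2, so divide by f(x) over F_13: 7x^2 + 12x + 7 = (7)·(x^2 + 12x + 5) + (6x + 11). Hence a·b ≡ 6x + 11 (mod f). (F_13[x]/(f) is a field with 13^2 = 169 elements since f is irreducible of degree 2.)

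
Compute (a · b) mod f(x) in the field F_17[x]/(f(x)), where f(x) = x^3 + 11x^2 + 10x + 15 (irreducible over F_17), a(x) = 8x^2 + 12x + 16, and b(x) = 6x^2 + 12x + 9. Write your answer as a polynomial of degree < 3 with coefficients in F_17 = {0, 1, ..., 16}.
a · b ≡ x^2 + x + 2 (mod f(x))

Multiply in F_17[x]: a(x)·b(x) = (8x^2 + 12x + 16)·(6x^2 + 12x + 9) = 14x^4 + 15x^3 + 6x^2 + 11x + 8. This has degree ≥ 3, so divide by f(x) over F_17: 14x^4 + 15x^3 + 6x^2 + 11x + 8 = (14x + 14)·(x^3 + 11x^2 + 10x + 15) + (x^2 + x + 2). Hence a·b ≡ x^2 + x + 2 (mod f). (F_17[x]/(f) is a field with 17^3 = 4913 elements since f is irreducible of degree 3.)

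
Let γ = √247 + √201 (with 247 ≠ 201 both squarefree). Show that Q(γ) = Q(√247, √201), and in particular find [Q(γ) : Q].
[Q(γ) : Q] = 4 (equivalently, Q(γ) = Q(√247, √201))

Obviously Q(γ) ⊆ Q(√247, √201), and [Q(√247, √201):Q] = 4 (since 247, 201 are distinct squarefree integers > 1 with 49647 not a perfect square). To show equality we compute the minimal polynomial of γ. From γ = √247 + √201: γ^2 = 247 + 2√(49647) + 201 = 448 + 2√(49647), so γ^2 - 448 = 2√(49647); squaring, (γ^2 - 448)^2 = 4·49647, i.e. γ^4 - 896γ^2 + 200704 - 198588 = 0, i.e. γ^4 - 896γ^2 + 2116 = 0. So γ is a root of x^4 - 896x^2 + 2116. This polynomial is irreducible over Q: it has no rational root (each ±√247 ± √201 is irrational), and any factorization into two quadratics over Q would force √(49647) ∈ Q (pairing opposite roots) or √247, √201 ∈ Q (other pairings), all impossible. Hence [Q(γ):Q] = 4 = [Q(√247, √201):Q], so Q(γ) = Q(√247, √201).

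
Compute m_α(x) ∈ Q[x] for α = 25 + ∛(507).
m_α(x) = x^3 - 75x^2 + 1875x - 16132

Set β = α - 25 = ∛(507), so β^3 = 507. Then (α - 25)^3 - 507 = 0, i.e. α is a root of g(x) = (x - 25)^3 - 507 = x^3 - 75x^2 + 1875x - 16132. Since g(x) = h(x - 25) where h(x) = x^3 - 507, and h is irreducible over Q (because 507 is not a perfect cube, so h has no rational root, and a monic cubic with no rational root is irreducible), g is also irreducible (irreducibility is preserved under the substitution x → x - 25). Hence m_α(x) = x^3 - 75x^2 + 1875x - 16132.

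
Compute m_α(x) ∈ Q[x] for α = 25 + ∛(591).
m_α(x) = x^3 - 75x^2 + 1875x - 16216

Set β = α - 25 = ∛(591), so β^3 = 591. Then (α - 25)^3 - 591 = 0, i.e. α is a root of g(x) = (x - 25)^3 - 591 = x^3 - 75x^2 + 1875x - 16216. Since g(x) = h(x - 25) where h(x) = x^3 - 591, and h is irreducible over Q (because 591 is not a perfect cube, so h has no rational root, and a monic cubic with no rational root is irreducible), g is also irreducible (irreducibility is preserved under the substitution x → x - 25). Hence m_α(x) = x^3 - 75x^2 + 1875x - 16216.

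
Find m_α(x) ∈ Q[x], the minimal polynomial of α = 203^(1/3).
m_α(x) = x^3 - 203

α satisfies α^3 = 203, so x^3 - 203 annihilates α. By the rational root test, a rational root p/q (in lowest terms) of x^3 - 203 would satisfy p^3 = 203 q^3, forcing q = 1 and p^3 = 203; but 203 is not a perfect cube, contradiction. A monic cubic over Q with no rational root is irreducible (any nontrivial factorization would include a linear factor). Hence x^3 - 203 is the minimal polynomial of α, and in particular [Q(α):Q] = 3.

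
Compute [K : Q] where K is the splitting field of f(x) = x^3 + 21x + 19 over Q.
[K : Q] = 6

By the rational root test, any rational root of the monic integer polynomial f(x) = x^3 + 21x + 19 must be an integer dividing the constant term 19, i.e. one of ±{1, 19}. Evaluating: f(1) = 41, f(-1) = -3, f(19) = 7277, f(-19) = -7239; none is 0, so f has no rational root and is therefore irreducible over Q (a cubic with no linear factor over a field is irreducible). For an irreducible cubic, the Galois group is A_3 or S_3 according as the discriminant disc(f) = -4a^3 - 27b^2 = -4·(21)^3 - 27·(19)^2 = -46791 is or is not a square in Q. Here disc(f) = -46791 is not a perfect square in Q, so the Galois group of f over Q is not contained in A_3 and must be all of S_3. The splitting field has degree |S_3| = 6 over Q, so [K : Q] = 6.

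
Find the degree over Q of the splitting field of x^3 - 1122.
[K : Q] = 6

The roots of x^3 - 1122 are ∛1122, ω∛1122, ω^2∛1122 where ω = e^(2πi/3) is a primitive cube root of unity, so K = Q(∛1122, ω). Now [Q(∛1122):Q] = 3 (since 1122 is not a perfect cube, x^3 - 1122 is irreducible) and [Q(ω):Q] = 2. Both 2 and 3 divide [K:Q], and [K:Q] ≤ 3·2 = 6, so [K:Q] = 6. (Equivalently: Q(∛1122) ⊂ R but ω ∉ R, so [K : Q(∛1122)] = 2.)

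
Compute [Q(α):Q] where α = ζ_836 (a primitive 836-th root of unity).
[Q(α):Q] = 360

The minimal polynomial of ζ_836 over Q is the 836-th cyclotomic polynomial Φ_836(x), which is irreducible over Q and has degree φ(836) = 360. Hence [Q(α):Q] = φ(836) = 360.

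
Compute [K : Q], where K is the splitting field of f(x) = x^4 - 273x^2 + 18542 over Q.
[K : Q] = 4

Solving the quadratic in x^2: x^2 = (273 ± √(273^2 - 4·18542))/2 = (273 ± √361)/2 = (273 ± 19)/2, giving x^2 = 146 or x^2 = 127. So f(x) = (x^2 - 146)(x^2 - 127) and the roots of f are ±√146, ±√127. Hence the splitting field is K = Q(√146, √127). Since 146 and 127 are distinct squarefree integers > 1, their product 18542 is not a perfect square, so √127 ∉ Q(√146). By the tower law [K:Q] = [Q(√146,√127):Q(√146)] · [Q(√146):Q] = 2 · 2 = 4.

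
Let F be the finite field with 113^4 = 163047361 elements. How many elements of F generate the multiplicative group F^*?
There are φ(163047360) = 35278848 primitive elements

F_q^* is cyclic of order q - 1 = 163047360. A cyclic group of order m has exactly φ(m) generators. Here m = 163047360 = 2^6 · 3 · 5 · 7 · 19 · 1277, so the number of primitive elements is φ(163047360) = 35278848.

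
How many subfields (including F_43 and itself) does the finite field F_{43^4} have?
F_{43^4} has 3 subfields

The subfields of F_{p^n} are exactly the fields F_{p^d} for d | n (each is the fixed field of the unique index-d subgroup of Gal(F_{p^n}/F_p) ≅ Z/nZ). The divisors of n = 4 are {1, 2, 4}, giving 3 subfields: F_{43^1}, F_{43^2}, F_{43^4}.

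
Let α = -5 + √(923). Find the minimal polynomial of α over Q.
m_α(x) = x^2 + 10x - 898

From α + 5 = √(923), squaring gives (α + 5)^2 = 923, i.e. α^2 + 10α + 25 = 923, so α^2 + 10α - 898 = 0. The discriminant of x^2 + 10x - 898 is (10)^2 - 4·(-898) = 100 + 3592 = 3692, and 4·(923) is not a perfect square in Q since 923 is squarefree and ≠ 1. Hence x^2 + 10x - 898 is irreducible over Q and is the minimal polynomial of α.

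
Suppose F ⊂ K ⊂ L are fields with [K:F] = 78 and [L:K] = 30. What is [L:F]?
[L:F] = 2340

The tower law says that for any tower of field extensions F ⊂ K ⊂ L with finite degrees, [L:F] = [L:K] · [K:F]. Here this gives [L:F] = 30 · 78 = 2340.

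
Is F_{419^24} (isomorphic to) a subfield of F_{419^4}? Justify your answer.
No: F_{419^24} is not a subfield of F_{419^4}

F_{p^m} embeds in F_{p^n} iff m | n. Here 24 ∤ 4 (since 4 = 0·24 + 4 with remainder 4 ≠ 0), so F_{419^24} is not a subfield of F_{419^4}. Equivalently: if it were, the tower law would give 24 = [F_{419^24}:F_419] dividing [F_{419^4}:F_419] = 4, contradiction.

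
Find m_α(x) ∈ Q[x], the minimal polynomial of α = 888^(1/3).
m_α(x) = x^3 - 888

α satisfies α^3 = 888, so x^3 - 888 annihilates α. By the rational root test, a rational root p/q (in lowest terms) of x^3 - 888 would satisfy p^3 = 888 q^3, forcing q = 1 and p^3 = 888; but 888 is not a perfect cube, contradiction. A monic cubic over Q with no rational root is irreducible (any nontrivial factorization would include a linear factor). Hence x^3 - 888 is the minimal polynomial of α, and in particular [Q(α):Q] = 3.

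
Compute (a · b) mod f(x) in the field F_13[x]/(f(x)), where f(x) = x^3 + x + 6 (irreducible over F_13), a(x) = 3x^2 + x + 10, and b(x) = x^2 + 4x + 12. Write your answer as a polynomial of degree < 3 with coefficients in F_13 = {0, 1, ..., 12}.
a · b ≡ 8x^2 + 8x + 3 (mod f(x))

Multiply in F_13[x]: a(x)·b(x) = (3x^2 + x + 10)·(x^2 + 4x + 12) = 3x^4 + 11x^2 + 3. This has degree ≥ 3, so divide by f(x) over F_13: 3x^4 + 11x^2 + 3 = (3x)·(x^3 + x + 6) + (8x^2 + 8x + 3). Hence a·b ≡ 8x^2 + 8x + 3 (mod f). (F_13[x]/(f) is a field with 13^3 = 2197 elements since f is irreducible of degree 3.)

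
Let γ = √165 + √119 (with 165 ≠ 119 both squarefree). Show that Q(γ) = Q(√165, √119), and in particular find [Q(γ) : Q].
[Q(γ) : Q] = 4 (equivalently, Q(γ) = Q(√165, √119))

Obviously Q(γ) ⊆ Q(√165, √119), and [Q(√165, √119):Q] = 4 (since 165, 119 are distinct squarefree integers > 1 with 19635 not a perfect square). To show equality we compute the minimal polynomial of γ. From γ = √165 + √119: γ^2 = 165 + 2√(19635) + 119 = 284 + 2√(19635), so γ^2 - 284 = 2√(19635); squaring, (γ^2 - 284)^2 = 4·19635, i.e. γ^4 - 568γ^2 + 80656 - 78540 = 0, i.e. γ^4 - 568γ^2 + 2116 = 0. So γ is a root of x^4 - 568x^2 + 2116. This polynomial is irreducible over Q: it has no rational root (each ±√165 ± √119 is irrational), and any factorization into two quadratics over Q would force √(19635) ∈ Q (pairing opposite roots) or √165, √119 ∈ Q (other pairings), all impossible. Hence [Q(γ):Q] = 4 = [Q(√165, √119):Q], so Q(γ) = Q(√165, √119).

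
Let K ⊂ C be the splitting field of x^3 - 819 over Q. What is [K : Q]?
[K : Q] = 6

The roots of x^3 - 819 are ∛819, ω∛819, ω^2∛819 where ω = e^(2πi/3) is a primitive cube root of unity, so K = Q(∛819, ω). Now [Q(∛819):Q] = 3 (since 819 is not a perfect cube, x^3 - 819 is irreducible) and [Q(ω):Q] = 2. Both 2 and 3 divide [K:Q], and [K:Q] ≤ 3·2 = 6, so [K:Q] = 6. (Equivalently: Q(∛819) ⊂ R but ω ∉ R, so [K : Q(∛819)] = 2.)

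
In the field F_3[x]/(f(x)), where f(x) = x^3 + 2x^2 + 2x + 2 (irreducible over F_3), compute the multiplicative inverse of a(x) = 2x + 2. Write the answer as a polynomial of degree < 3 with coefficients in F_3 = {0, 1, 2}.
a(x)^(-1) ≡ x^2 + x + 1 (mod f(x))

Since f is irreducible over F_3, F_3[x]/(f) is a field and a(x) ≠ 0 has an inverse. Apply the extended Euclidean algorithm to f(x) and a(x) in F_3[x]: f(x) = (2x^2 + 2x + 2)·a(x) + (1). The last nonzero remainder is the constant 1 = gcd(f, a) in F_3. Back-substituting through the division chain expresses 1 = s(x)·a(x) + t(x)·f(x) with s(x) ≡ x^2 + x + 1 (mod f), so a(x)^(-1) ≡ s(x) = x^2 + x + 1 (mod f). Check: (2x + 2)·(x^2 + x + 1) = 2x^3 + x^2 + x + 2 ≡ 1 (mod x^3 + 2x^2 + 2x + 2).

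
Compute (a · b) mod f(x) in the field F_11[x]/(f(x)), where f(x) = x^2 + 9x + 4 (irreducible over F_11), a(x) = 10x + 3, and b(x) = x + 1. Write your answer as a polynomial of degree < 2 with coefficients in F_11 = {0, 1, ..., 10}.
a · b ≡ 7 (mod f(x))

Multiply in F_11[x]: a(x)·b(x) = (10x + 3)·(x + 1) = 10x^2 + 2x + 3. This has degree ≥ 2, so divide by f(x) over F_11: 10x^2 + 2x + 3 = (10)·(x^2 + 9x + 4) + (7). Hence a·b ≡ 7 (mod f). (F_11[x]/(f) is a field with 11^2 = 121 elements since f is irreducible of degree 2.)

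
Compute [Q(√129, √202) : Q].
[Q(√129, √202) : Q] = 4

[Q(√129):Q] = 2 (min poly x^2 - 129, irreducible since 129 is squarefree > 1). For the top step, suppose √202 ∈ Q(√129), say √202 = c + d√129 with c, d ∈ Q. Squaring: 202 = c^2 + 129d^2 + 2cd√129. Since √129 ∉ Q this forces 2cd = 0. If d = 0 then √202 = c ∈ Q, contradicting 202 squarefree > 1. If c = 0 then 202 = 129d^2, so 129·202 = (129d)^2 is a perfect square in Q — but 129·202 = 26058 is not a perfect square (since 129 and 202 are distinct squarefree integers). Contradiction. Hence √202 ∉ Q(√129), so x^2 - 202 stays irreducible over Q(√129) and [Q(√129, √202) : Q(√129)] = 2. By the tower law, [Q(√129, √202) : Q] = 2 · 2 = 4.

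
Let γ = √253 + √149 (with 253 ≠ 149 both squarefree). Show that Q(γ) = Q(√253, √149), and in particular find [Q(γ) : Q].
[Q(γ) : Q] = 4 (equivalently, Q(γ) = Q(√253, √149))

Obviously Q(γ) ⊆ Q(√253, √149), and [Q(√253, √149):Q] = 4 (since 253, 149 are distinct squarefree integers > 1 with 37697 not a perfect square). To show equality we compute the minimal polynomial of γ. From γ = √253 + √149: γ^2 = 253 + 2√(37697) + 149 = 402 + 2√(37697), so γ^2 - 402 = 2√(37697); squaring, (γ^2 - 402)^2 = 4·37697, i.e. γ^4 - 804γ^2 + 161604 - 150788 = 0, i.e. γ^4 - 804γ^2 + 10816 = 0. So γ is a root of x^4 - 804x^2 + 10816. This polynomial is irreducible over Q: it has no rational root (each ±√253 ± √149 is irrational), and any factorization into two quadratics over Q would force √(37697) ∈ Q (pairing opposite roots) or √253, √149 ∈ Q (other pairings), all impossible. Hence [Q(γ):Q] = 4 = [Q(√253, √149):Q], so Q(γ) = Q(√253, √149).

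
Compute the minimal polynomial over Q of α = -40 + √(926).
m_α(x) = x^2 + 80x + 674

From α + 40 = √(926), squaring gives (α + 40)^2 = 926, i.e. α^2 + 80α + 1600 = 926, so α^2 + 80α + 674 = 0. The discriminant of x^2 + 80x + 674 is (80)^2 - 4·(674) = 6400 - 2696 = 3704, and 4·(926) is not a perfect square in Q since 926 is squarefree and ≠ 1. Hence x^2 + 80x + 674 is irreducible over Q and is the minimal polynomial of α.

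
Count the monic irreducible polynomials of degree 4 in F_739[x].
There are 74561900130 monic irreducible polynomials of degree 4 over F_739

Each element of F_{739^4} that lies in no proper subfield is a root of exactly one monic irreducible of degree 4 over F_739, and each such polynomial has 4 distinct roots in F_{739^4}. By Möbius inversion the count is N_739(4) = (1/4) Σ_{d|4} μ(4/d) · 739^d = (1/4)(μ(4)·739^1 + μ(2)·739^2 + μ(1)·739^4) = 298247600520/4 = 74561900130.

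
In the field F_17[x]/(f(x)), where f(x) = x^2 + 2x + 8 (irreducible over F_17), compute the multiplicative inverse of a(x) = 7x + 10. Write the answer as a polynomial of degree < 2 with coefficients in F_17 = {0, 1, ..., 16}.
a(x)^(-1) ≡ 15x + 11 (mod f(x))

Since f is irreducible over F_17, F_17[x]/(f) is a field and a(x) ≠ 0 has an inverse. Apply the extended Euclidean algorithm to f(x) and a(x) in F_17[x]: f(x) = (5x + 15)·a(x) + (11). The last nonzero remainder is the constant 11 = gcd(f, a) in F_17. Back-substituting through the division chain expresses 11 = s(x)·a(x) + t(x)·f(x) with s(x) ≡ 12x + 2 (mod f), so (12x + 2)·a(x) ≡ 11 (mod f). Multiplying by 11^(-1) ≡ 14 in F_17 gives a(x)^(-1) ≡ 14·(12x + 2) ≡ 15x + 11 (mod f). Check: (7x + 10)·(15x + 11) = 3x^2 + 6x + 8 ≡ 1 (mod x^2 + 2x + 8).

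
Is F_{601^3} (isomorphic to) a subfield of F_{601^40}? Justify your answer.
No: F_{601^3} is not a subfield of F_{601^40}

F_{p^m} embeds in F_{p^n} iff m | n. Here 3 ∤ 40 (since 40 = 13·3 + 1 with remainder 1 ≠ 0), so F_{601^3} is not a subfield of F_{601^40}. Equivalently: if it were, the tower law would give 3 = [F_{601^3}:F_601] dividing [F_{601^40}:F_601] = 40, contradiction.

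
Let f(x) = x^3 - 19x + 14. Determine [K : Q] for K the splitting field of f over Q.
[K : Q] = 6

By the rational root test, any rational root of the monic integer polynomial f(x) = x^3 - 19x + 14 must be an integer dividing the constant term 14, i.e. one of ±{1, 2, 7, 14}. Evaluating: f(1) = -4, f(-1) = 32, f(2) = -16, f(-2) = 44, f(7) = 224, f(-7) = -196, f(14) = 2492, f(-14) = -2464; none is 0, so f has no rational root and is therefore irreducible over Q (a cubic with no linear factor over a field is irreducible). For an irreducible cubic, the Galois group is A_3 or S_3 according as the discriminant disc(f) = -4a^3 - 27b^2 = -4·(-19)^3 - 27·(14)^2 = 22144 is or is not a square in Q. Here disc(f) = 22144 is not a perfect square in Q, so the Galois group of f over Q is not contained in A_3 and must be all of S_3. The splitting field has degree |S_3| = 6 over Q, so [K : Q] = 6.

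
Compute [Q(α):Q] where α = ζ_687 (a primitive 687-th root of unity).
[Q(α):Q] = 456

The minimal polynomial of ζ_687 over Q is the 687-th cyclotomic polynomial Φ_687(x), which is irreducible over Q and has degree φ(687) = 456. Hence [Q(α):Q] = φ(687) = 456.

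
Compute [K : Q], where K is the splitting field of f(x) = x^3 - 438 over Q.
[K : Q] = 6

The roots of x^3 - 438 are ∛438, ω∛438, ω^2∛438 where ω = e^(2πi/3) is a primitive cube root of unity, so K = Q(∛438, ω). Now [Q(∛438):Q] = 3 (since 438 is not a perfect cube, x^3 - 438 is irreducible) and [Q(ω):Q] = 2. Both 2 and 3 divide [K:Q], and [K:Q] ≤ 3·2 = 6, so [K:Q] = 6. (Equivalently: Q(∛438) ⊂ R but ω ∉ R, so [K : Q(∛438)] = 2.)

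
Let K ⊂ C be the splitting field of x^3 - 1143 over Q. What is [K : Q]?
[K : Q] = 6

The roots of x^3 - 1143 are ∛1143, ω∛1143, ω^2∛1143 where ω = e^(2πi/3) is a primitive cube root of unity, so K = Q(∛1143, ω). Now [Q(∛1143):Q] = 3 (since 1143 is not a perfect cube, x^3 - 1143 is irreducible) and [Q(ω):Q] = 2. Both 2 and 3 divide [K:Q], and [K:Q] ≤ 3·2 = 6, so [K:Q] = 6. (Equivalently: Q(∛1143) ⊂ R but ω ∉ R, so [K : Q(∛1143)] = 2.)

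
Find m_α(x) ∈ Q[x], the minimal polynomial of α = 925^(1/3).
m_α(x) = x^3 - 925

α satisfies α^3 = 925, so x^3 - 925 annihilates α. By the rational root test, a rational root p/q (in lowest terms) of x^3 - 925 would satisfy p^3 = 925 q^3, forcing q = 1 and p^3 = 925; but 925 is not a perfect cube, contradiction. A monic cubic over Q with no rational root is irreducible (any nontrivial factorization would include a linear factor). Hence x^3 - 925 is the minimal polynomial of α, and in particular [Q(α):Q] = 3.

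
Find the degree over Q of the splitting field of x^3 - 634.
[K : Q] = 6

The roots of x^3 - 634 are ∛634, ω∛634, ω^2∛634 where ω = e^(2πi/3) is a primitive cube root of unity, so K = Q(∛634, ω). Now [Q(∛634):Q] = 3 (since 634 is not a perfect cube, x^3 - 634 is irreducible) and [Q(ω):Q] = 2. Both 2 and 3 divide [K:Q], and [K:Q] ≤ 3·2 = 6, so [K:Q] = 6. (Equivalently: Q(∛634) ⊂ R but ω ∉ R, so [K : Q(∛634)] = 2.)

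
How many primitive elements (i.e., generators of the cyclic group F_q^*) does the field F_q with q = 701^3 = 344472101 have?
There are φ(344472100) = 118104480 primitive elements

F_q^* is cyclic of order q - 1 = 344472100. A cyclic group of order m has exactly φ(m) generators. Here m = 344472100 = 2^2 · 5^2 · 7 · 492103, so the number of primitive elements is φ(344472100) = 118104480.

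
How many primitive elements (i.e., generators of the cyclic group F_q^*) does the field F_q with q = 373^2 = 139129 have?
There are φ(139128) = 38400 primitive elements

F_q^* is cyclic of order q - 1 = 139128. A cyclic group of order m has exactly φ(m) generators. Here m = 139128 = 2^3 · 3 · 11 · 17 · 31, so the number of primitive elements is φ(139128) = 38400.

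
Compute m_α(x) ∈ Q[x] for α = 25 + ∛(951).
m_α(x) = x^3 - 75x^2 + 1875x - 16576

Set β = α - 25 = ∛(951), so β^3 = 951. Then (α - 25)^3 - 951 = 0, i.e. α is a root of g(x) = (x - 25)^3 - 951 = x^3 - 75x^2 + 1875x - 16576. Since g(x) = h(x - 25) where h(x) = x^3 - 951, and h is irreducible over Q (because 951 is not a perfect cube, so h has no rational root, and a monic cubic with no rational root is irreducible), g is also irreducible (irreducibility is preserved under the substitution x → x - 25). Hence m_α(x) = x^3 - 75x^2 + 1875x - 16576.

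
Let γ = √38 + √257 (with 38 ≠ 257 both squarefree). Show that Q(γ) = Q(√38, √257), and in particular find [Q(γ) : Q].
[Q(γ) : Q] = 4 (equivalently, Q(γ) = Q(√38, √257))

Obviously Q(γ) ⊆ Q(√38, √257), and [Q(√38, √257):Q] = 4 (since 38, 257 are distinct squarefree integers > 1 with 9766 not a perfect square). To show equality we compute the minimal polynomial of γ. From γ = √38 + √257: γ^2 = 38 + 2√(9766) + 257 = 295 + 2√(9766), so γ^2 - 295 = 2√(9766); squaring, (γ^2 - 295)^2 = 4·9766, i.e. γ^4 - 590γ^2 + 87025 - 39064 = 0, i.e. γ^4 - 590γ^2 + 47961 = 0. So γ is a root of x^4 - 590x^2 + 47961. This polynomial is irreducible over Q: it has no rational root (each ±√38 ± √257 is irrational), and any factorization into two quadratics over Q would force √(9766) ∈ Q (pairing opposite roots) or √38, √257 ∈ Q (other pairings), all impossible. Hence [Q(γ):Q] = 4 = [Q(√38, √257):Q], so Q(γ) = Q(√38, √257).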